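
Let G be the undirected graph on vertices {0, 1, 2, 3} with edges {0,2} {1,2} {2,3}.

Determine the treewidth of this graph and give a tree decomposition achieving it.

Treewidth 1.
Bags: B1 = {0, 2}  B2 = {2, 3}  B3 = {1, 2}
Tree: B1–B2, B1–B3

Every bag has size at most 2, so the width is 2 − 1 = 1 and tw(G) ≤ 1. Since G has at least one edge (e.g. 0–2), it is not an edgeless graph, so tw(G) ≥ 1. Therefore the treewidth is 1.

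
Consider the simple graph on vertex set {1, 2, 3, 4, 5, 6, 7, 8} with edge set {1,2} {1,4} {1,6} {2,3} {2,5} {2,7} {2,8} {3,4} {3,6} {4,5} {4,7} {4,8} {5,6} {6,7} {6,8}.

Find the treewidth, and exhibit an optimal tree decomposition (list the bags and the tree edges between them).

Treewidth 3.
One such decomposition:
Bags: B1 = {2, 4, 5, 6}  B2 = {2, 4, 6, 7}  B3 = {2, 4, 6, 8}  B4 = {1, 2, 4, 6}  B5 = {2, 3, 4, 6}
Tree: B1–B2, B2–B3, B3–B4, B4–B5

Every bag has size at most 4, so the width is 4 − 1 = 3 and tw(G) ≤ 3. For the lower bound: the 4 vertex sets {4,5}, {6,7}, {2}, {8} are disjoint, each induces a connected subgraph, and every pair is joined by at least one edge of G. Contracting each set to a single vertex therefore yields K_{4} as a minor, and since treewidth is minor-monotone, tw(G) ≥ tw(K_{4}) = 3. Hence tw(G) = 3 exactly.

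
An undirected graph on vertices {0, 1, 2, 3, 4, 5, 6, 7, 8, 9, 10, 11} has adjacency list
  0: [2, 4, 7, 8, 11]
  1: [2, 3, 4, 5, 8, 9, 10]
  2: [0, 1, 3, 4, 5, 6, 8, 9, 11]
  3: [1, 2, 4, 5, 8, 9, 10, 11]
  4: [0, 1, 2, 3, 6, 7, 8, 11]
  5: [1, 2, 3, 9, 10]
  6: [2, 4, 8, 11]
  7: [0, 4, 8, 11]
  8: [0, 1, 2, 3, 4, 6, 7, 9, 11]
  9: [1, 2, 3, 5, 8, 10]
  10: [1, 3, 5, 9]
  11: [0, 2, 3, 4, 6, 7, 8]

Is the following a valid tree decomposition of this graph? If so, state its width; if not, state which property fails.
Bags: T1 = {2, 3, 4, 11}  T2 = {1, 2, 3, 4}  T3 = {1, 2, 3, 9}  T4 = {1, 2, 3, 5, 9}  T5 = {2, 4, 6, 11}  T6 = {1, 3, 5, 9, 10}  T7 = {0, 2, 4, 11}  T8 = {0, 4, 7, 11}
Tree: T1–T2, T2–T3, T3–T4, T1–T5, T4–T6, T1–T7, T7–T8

No — vertex 8 appears in no bag.

A tree decomposition must satisfy three properties: every vertex lies in some bag; for every edge, both endpoints lie together in some bag; and for every vertex, the bags containing it form a connected subtree. Here vertex 8 appears in no bag, so the decomposition is invalid.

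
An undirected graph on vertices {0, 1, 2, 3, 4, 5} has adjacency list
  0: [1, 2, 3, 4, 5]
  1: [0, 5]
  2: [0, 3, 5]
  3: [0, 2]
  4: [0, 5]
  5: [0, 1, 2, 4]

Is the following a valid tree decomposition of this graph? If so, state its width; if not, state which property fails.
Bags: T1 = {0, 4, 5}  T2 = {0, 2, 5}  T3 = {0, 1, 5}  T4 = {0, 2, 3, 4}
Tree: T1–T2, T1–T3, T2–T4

No — bags containing vertex 4 are not connected in the tree.

A tree decomposition must satisfy three properties: every vertex lies in some bag; for every edge, both endpoints lie together in some bag; and for every vertex, the bags containing it form a connected subtree. Here bags containing vertex 4 are not connected in the tree, so the decomposition is invalid.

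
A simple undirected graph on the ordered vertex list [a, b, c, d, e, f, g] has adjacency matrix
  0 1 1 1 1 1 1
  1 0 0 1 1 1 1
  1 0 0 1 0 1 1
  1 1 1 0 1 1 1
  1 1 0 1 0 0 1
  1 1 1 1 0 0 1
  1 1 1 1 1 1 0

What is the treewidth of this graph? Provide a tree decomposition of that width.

Treewidth 4.
One optimal decomposition is:
Bags: B1 = {a, c, d, f, g}  B2 = {a, b, d, f, g}  B3 = {a, b, d, e, g}
Tree: B1–B2, B2–B3

Each bag holds 5 vertices, so the decomposition has width 4, which upper-bounds the treewidth. On the other hand G contains the 5-clique {a, b, d, e, g}. A clique must lie in a single bag of any decomposition, so no decomposition can have width below 4. Combining the bounds, tw(G) = 4.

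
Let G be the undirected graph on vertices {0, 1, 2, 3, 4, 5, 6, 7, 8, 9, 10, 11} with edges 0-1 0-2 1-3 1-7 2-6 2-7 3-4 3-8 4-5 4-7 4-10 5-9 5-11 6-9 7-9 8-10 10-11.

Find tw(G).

A width-3 tree decomposition is:
Bags: B1 = {0, 1, 2, 6}  B2 = {1, 2, 6, 7}  B3 = {1, 6, 7, 9}  B4 = {1, 3, 7, 9}  B5 = {3, 4, 7, 9}  B6 = {3, 4, 5, 9}  B7 = {3, 4, 5, 8}  B8 = {4, 5, 8, 10}  B9 = {5, 8, 10, 11}
Tree: B1–B2, B2–B3, B3–B4, B4–B5, B5–B6, B6–B7, B7–B8, B8–B9
Each bag holds 4 vertices, so the decomposition has width 3, which upper-bounds the treewidth. For the lower bound: the 4 vertex sets {0,2,6}, {1}, {7}, {3,4,5,9} are disjoint, each induces a connected subgraph, and every pair is joined by at least one edge of G. Contracting each set to a single vertex therefore yields K_{4} as a minor, and since treewidth is minor-monotone, tw(G) ≥ tw(K_{4}) = 3. Therefore the treewidth is 3.

3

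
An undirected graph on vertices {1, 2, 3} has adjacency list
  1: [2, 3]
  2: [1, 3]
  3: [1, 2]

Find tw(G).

A width-2 tree decomposition is:
Bags: B1 = {1, 2, 3}
Tree: (single bag)
A single bag containing all 3 vertices is trivially a valid decomposition of width 2. Conversely, {1, 2, 3} is a clique of size 3, and the vertices of any clique must share a bag in every tree decomposition; so some bag has ≥ 3 vertices and tw(G) ≥ 2. Combining the bounds, tw(G) = 2.

2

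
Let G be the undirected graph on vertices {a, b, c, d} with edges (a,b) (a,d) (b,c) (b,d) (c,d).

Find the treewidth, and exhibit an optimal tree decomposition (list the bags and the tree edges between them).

Treewidth 2.
Bags: B1 = {a, b, d}  B2 = {b, c, d}
Tree: B1–B2

Every bag has size at most 3, so the width is 3 − 1 = 2 and tw(G) ≤ 2. Conversely, {b, c, d} is a clique of size 3, and the vertices of any clique must share a bag in every tree decomposition; so some bag has ≥ 3 vertices and tw(G) ≥ 2. The upper and lower bounds meet at 2, so that is the treewidth.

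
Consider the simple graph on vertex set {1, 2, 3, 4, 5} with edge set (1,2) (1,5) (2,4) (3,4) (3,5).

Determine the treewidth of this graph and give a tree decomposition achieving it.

Each bag holds 3 vertices, so the decomposition has width 2, which upper-bounds the treewidth. The edges 4–3–5–1–2–4 form a cycle, so G is not a tree and its treewidth is at least 2. Therefore the treewidth is 2.

Treewidth 2.
One such decomposition:
Bags: B1 = {3, 4, 5}  B2 = {1, 4, 5}  B3 = {1, 2, 4}
Tree: B1–B2, B2–B3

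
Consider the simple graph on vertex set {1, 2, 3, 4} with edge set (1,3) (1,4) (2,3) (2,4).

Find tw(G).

A width-2 tree decomposition is:
Bags: B1 = {1, 2, 4}  B2 = {1, 2, 3}
Tree: B1–B2
The largest bag has 3 vertices, giving width 2; this decomposition certifies tw(G) ≤ 2. For the lower bound, G contains the cycle 1–4–2–3–1, so G is not a forest; only forests have treewidth ≤ 1, hence tw(G) ≥ 2. Hence tw(G) = 2 exactly.

2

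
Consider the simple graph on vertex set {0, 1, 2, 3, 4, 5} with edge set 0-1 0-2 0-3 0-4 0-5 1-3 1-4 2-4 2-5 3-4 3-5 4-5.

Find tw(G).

3

A width-3 tree decomposition is:
Bags: B1 = {0, 3, 4, 5}  B2 = {0, 2, 4, 5}  B3 = {0, 1, 3, 4}
Tree: B1–B2, B1–B3
Every bag has size at most 4, so the width is 4 − 1 = 3 and tw(G) ≤ 3. For the lower bound, the 4 vertices {0, 2, 4, 5} are pairwise adjacent, and any tree decomposition puts a clique entirely inside one bag — forcing width ≥ 3. Therefore the treewidth is 3.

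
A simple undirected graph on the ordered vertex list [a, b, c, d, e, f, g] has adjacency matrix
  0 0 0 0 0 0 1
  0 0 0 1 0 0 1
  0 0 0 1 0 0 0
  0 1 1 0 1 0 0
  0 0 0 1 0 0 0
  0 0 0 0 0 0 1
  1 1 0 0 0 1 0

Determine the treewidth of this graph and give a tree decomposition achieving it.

Treewidth 1.
One optimal decomposition is:
Bags: B1 = {a, g}  B2 = {f, g}  B3 = {b, g}  B4 = {b, d}  B5 = {d, e}  B6 = {c, d}
Tree: B1–B2, B1–B3, B3–B4, B4–B5, B5–B6

Each bag holds 2 vertices, so the decomposition has width 1, which upper-bounds the treewidth. G has an edge, so its treewidth is at least 1. The upper and lower bounds meet at 1, so that is the treewidth.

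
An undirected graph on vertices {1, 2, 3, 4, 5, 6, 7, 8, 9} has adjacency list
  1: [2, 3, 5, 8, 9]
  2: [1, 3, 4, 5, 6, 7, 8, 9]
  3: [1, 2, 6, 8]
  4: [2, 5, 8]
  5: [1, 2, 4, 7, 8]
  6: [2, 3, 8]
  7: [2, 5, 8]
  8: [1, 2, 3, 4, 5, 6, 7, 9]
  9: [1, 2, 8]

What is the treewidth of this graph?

A width-3 tree decomposition is:
Bags: B1 = {1, 2, 5, 8}  B2 = {1, 2, 8, 9}  B3 = {1, 2, 3, 8}  B4 = {2, 4, 5, 8}  B5 = {2, 5, 7, 8}  B6 = {2, 3, 6, 8}
Tree: B1–B2, B1–B3, B1–B4, B1–B5, B3–B6
Each bag holds 4 vertices, so the decomposition has width 3, which upper-bounds the treewidth. On the other hand G contains the 4-clique {1, 2, 8, 9}. A clique must lie in a single bag of any decomposition, so no decomposition can have width below 3. Therefore the treewidth is 3.

3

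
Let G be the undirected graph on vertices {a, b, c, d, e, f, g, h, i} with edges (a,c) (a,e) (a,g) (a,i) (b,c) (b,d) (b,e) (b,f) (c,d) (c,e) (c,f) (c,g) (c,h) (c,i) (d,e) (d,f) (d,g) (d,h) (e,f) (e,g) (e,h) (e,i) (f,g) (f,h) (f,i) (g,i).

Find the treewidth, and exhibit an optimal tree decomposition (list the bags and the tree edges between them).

The largest bag has 5 vertices, giving width 4; this decomposition certifies tw(G) ≤ 4. For the lower bound, the 5 vertices {a, c, e, g, i} are pairwise adjacent, and any tree decomposition puts a clique entirely inside one bag — forcing width ≥ 4. Hence tw(G) = 4 exactly.

Treewidth 4.
Bags: B1 = {b, c, d, e, f}  B2 = {c, d, e, f, g}  B3 = {c, e, f, g, i}  B4 = {c, d, e, f, h}  B5 = {a, c, e, g, i}
Tree: B1–B2, B2–B3, B2–B4, B3–B5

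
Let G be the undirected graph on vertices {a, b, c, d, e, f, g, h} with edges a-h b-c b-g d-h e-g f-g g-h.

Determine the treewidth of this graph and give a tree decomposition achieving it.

Treewidth 1.
One such decomposition:
Bags: B1 = {g, h}  B2 = {b, g}  B3 = {e, g}  B4 = {a, h}  B5 = {f, g}  B6 = {d, h}  B7 = {b, c}
Tree: B1–B2, B2–B3, B1–B4, B3–B5, B1–B6, B2–B7

Every bag has size at most 2, so the width is 2 − 1 = 1 and tw(G) ≤ 1. Any graph with an edge has treewidth ≥ 1, and G has the edge g–h. Combining the bounds, tw(G) = 1.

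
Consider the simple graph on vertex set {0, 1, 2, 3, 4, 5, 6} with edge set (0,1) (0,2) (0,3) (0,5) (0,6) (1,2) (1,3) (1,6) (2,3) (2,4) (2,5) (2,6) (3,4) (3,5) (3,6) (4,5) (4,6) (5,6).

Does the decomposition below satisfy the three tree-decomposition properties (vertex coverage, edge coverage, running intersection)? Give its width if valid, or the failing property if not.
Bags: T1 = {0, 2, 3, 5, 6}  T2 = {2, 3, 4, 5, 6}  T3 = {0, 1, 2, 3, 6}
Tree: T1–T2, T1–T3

Checking the three conditions: (i) the bags cover all of {0, 1, 2, 3, 4, 5, 6}; (ii) for each edge, some bag contains both endpoints; (iii) the bags containing any fixed vertex form a subtree. All hold, so the decomposition is valid with width 5 − 1 = 4.

Yes; width 4.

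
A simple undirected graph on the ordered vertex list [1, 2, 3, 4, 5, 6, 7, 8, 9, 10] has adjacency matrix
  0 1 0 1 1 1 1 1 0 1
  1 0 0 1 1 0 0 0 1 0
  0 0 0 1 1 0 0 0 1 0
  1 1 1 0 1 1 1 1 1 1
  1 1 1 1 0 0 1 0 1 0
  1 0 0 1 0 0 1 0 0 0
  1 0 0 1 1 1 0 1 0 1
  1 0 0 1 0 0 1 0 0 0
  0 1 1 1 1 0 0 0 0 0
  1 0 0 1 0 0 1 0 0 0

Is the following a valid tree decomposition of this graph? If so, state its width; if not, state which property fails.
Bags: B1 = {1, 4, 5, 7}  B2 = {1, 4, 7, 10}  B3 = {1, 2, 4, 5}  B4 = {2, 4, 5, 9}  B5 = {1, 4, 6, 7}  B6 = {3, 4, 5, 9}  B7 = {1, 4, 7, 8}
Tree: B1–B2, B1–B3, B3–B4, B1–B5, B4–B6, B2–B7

Yes; width 3.

Checking the three conditions: (i) the bags cover all of {1, 2, 3, 4, 5, 6, 7, 8, 9, 10}; (ii) for each edge, some bag contains both endpoints; (iii) the bags containing any fixed vertex form a subtree. All hold, so the decomposition is valid with width 4 − 1 = 3.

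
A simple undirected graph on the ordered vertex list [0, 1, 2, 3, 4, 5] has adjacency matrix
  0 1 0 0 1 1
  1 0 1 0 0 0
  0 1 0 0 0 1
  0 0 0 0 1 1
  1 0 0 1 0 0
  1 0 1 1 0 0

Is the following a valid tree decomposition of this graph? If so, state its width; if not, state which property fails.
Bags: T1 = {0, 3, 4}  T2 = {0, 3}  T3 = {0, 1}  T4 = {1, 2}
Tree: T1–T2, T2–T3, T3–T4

No — vertex 5 appears in no bag.

A tree decomposition must satisfy three properties: every vertex lies in some bag; for every edge, both endpoints lie together in some bag; and for every vertex, the bags containing it form a connected subtree. Here vertex 5 appears in no bag, so the decomposition is invalid.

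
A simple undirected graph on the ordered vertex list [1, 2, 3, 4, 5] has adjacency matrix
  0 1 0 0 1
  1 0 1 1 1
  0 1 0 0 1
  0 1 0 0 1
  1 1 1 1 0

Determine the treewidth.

A width-2 tree decomposition is:
Bags: B1 = {2, 3, 5}  B2 = {1, 2, 5}  B3 = {2, 4, 5}
Tree: B1–B2, B1–B3
Each bag holds 3 vertices, so the decomposition has width 2, which upper-bounds the treewidth. Conversely, {1, 2, 5} is a clique of size 3, and the vertices of any clique must share a bag in every tree decomposition; so some bag has ≥ 3 vertices and tw(G) ≥ 2. Therefore the treewidth is 2.

2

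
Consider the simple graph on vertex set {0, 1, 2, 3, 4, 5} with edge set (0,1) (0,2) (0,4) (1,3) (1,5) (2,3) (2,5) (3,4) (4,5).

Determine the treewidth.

3

A width-3 tree decomposition is:
Bags: B1 = {1, 2, 4, 5}  B2 = {1, 2, 3, 4}  B3 = {0, 1, 2, 4}
Tree: B1–B2, B2–B3
Each bag holds 4 vertices, so the decomposition has width 3, which upper-bounds the treewidth. For the lower bound: the 4 vertex sets {4,5}, {1,3}, {2}, {0} are disjoint, each induces a connected subgraph, and every pair is joined by at least one edge of G. Contracting each set to a single vertex therefore yields K_{4} as a minor, and since treewidth is minor-monotone, tw(G) ≥ tw(K_{4}) = 3. Combining the bounds, tw(G) = 3.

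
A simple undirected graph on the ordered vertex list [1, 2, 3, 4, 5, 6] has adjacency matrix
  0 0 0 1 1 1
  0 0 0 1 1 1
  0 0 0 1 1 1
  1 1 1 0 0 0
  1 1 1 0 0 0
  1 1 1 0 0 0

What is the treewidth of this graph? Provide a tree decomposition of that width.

Treewidth 3.
Bags: B1 = {1, 2, 3, 5}  B2 = {1, 2, 3, 4}  B3 = {1, 2, 3, 6}
Tree: B1–B2, B2–B3

Each bag holds 4 vertices, so the decomposition has width 3, which upper-bounds the treewidth. For the lower bound: the 4 vertex sets {1,5}, {3,4}, {2}, {6} are disjoint, each induces a connected subgraph, and every pair is joined by at least one edge of G. Contracting each set to a single vertex therefore yields K_{4} as a minor, and since treewidth is minor-monotone, tw(G) ≥ tw(K_{4}) = 3. The upper and lower bounds meet at 3, so that is the treewidth.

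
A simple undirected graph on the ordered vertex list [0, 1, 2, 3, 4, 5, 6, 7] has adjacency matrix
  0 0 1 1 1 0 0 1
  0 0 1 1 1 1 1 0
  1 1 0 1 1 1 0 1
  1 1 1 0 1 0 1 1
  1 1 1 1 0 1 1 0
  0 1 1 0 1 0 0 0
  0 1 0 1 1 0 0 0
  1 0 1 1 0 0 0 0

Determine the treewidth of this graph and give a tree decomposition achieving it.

The largest bag has 4 vertices, giving width 3; this decomposition certifies tw(G) ≤ 3. On the other hand G contains the 4-clique {0, 2, 3, 4}. A clique must lie in a single bag of any decomposition, so no decomposition can have width below 3. Therefore the treewidth is 3.

Treewidth 3.
One such decomposition:
Bags: B1 = {0, 2, 3, 4}  B2 = {1, 2, 3, 4}  B3 = {0, 2, 3, 7}  B4 = {1, 3, 4, 6}  B5 = {1, 2, 4, 5}
Tree: B1–B2, B1–B3, B2–B4, B2–B5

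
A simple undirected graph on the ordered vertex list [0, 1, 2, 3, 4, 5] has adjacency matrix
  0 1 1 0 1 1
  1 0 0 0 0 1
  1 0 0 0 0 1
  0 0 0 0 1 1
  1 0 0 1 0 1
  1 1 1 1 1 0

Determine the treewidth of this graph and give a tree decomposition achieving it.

Treewidth 2.
One optimal decomposition is:
Bags: B1 = {0, 1, 5}  B2 = {0, 2, 5}  B3 = {0, 4, 5}  B4 = {3, 4, 5}
Tree: B1–B2, B2–B3, B3–B4

Each bag holds 3 vertices, so the decomposition has width 2, which upper-bounds the treewidth. For the lower bound, the 3 vertices {0, 1, 5} are pairwise adjacent, and any tree decomposition puts a clique entirely inside one bag — forcing width ≥ 2. The upper and lower bounds meet at 2, so that is the treewidth.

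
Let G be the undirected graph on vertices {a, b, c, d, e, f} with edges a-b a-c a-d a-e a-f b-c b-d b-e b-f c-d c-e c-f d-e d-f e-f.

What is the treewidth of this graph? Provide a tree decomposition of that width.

Treewidth 5.
One optimal decomposition is:
Bags: B1 = {a, b, c, d, e, f}
Tree: (single bag)

A single bag containing all 6 vertices is trivially a valid decomposition of width 5. For the lower bound, the 6 vertices {a, b, c, d, e, f} are pairwise adjacent, and any tree decomposition puts a clique entirely inside one bag — forcing width ≥ 5. Hence tw(G) = 5 exactly.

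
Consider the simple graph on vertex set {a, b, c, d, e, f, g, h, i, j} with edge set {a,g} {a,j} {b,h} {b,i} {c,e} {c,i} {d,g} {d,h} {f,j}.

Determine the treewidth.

1

A width-1 tree decomposition is:
Bags: B1 = {f, j}  B2 = {a, j}  B3 = {a, g}  B4 = {d, g}  B5 = {d, h}  B6 = {b, h}  B7 = {b, i}  B8 = {c, i}  B9 = {c, e}
Tree: B1–B2, B2–B3, B3–B4, B4–B5, B5–B6, B6–B7, B7–B8, B8–B9
Each bag holds 2 vertices, so the decomposition has width 1, which upper-bounds the treewidth. Any graph with an edge has treewidth ≥ 1, and G has the edge f–j. The upper and lower bounds meet at 1, so that is the treewidth.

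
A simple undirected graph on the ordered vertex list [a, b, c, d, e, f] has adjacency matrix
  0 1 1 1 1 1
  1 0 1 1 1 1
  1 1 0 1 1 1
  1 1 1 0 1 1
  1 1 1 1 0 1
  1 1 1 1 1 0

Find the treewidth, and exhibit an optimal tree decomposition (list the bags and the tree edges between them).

Treewidth 5.
One optimal decomposition is:
Bags: B1 = {a, b, c, d, e, f}
Tree: (single bag)

A single bag containing all 6 vertices is trivially a valid decomposition of width 5. For the lower bound, the 6 vertices {a, b, c, d, e, f} are pairwise adjacent, and any tree decomposition puts a clique entirely inside one bag — forcing width ≥ 5. Therefore the treewidth is 5.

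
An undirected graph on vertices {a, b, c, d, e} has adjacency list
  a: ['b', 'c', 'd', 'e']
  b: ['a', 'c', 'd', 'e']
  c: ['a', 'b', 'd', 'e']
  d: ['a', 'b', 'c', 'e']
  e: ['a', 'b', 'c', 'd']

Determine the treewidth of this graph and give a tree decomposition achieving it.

Treewidth 4.
One such decomposition:
Bags: B1 = {a, b, c, d, e}
Tree: (single bag)

A single bag containing all 5 vertices is trivially a valid decomposition of width 4. Conversely, {a, b, c, d, e} is a clique of size 5, and the vertices of any clique must share a bag in every tree decomposition; so some bag has ≥ 5 vertices and tw(G) ≥ 4. The upper and lower bounds meet at 4, so that is the treewidth.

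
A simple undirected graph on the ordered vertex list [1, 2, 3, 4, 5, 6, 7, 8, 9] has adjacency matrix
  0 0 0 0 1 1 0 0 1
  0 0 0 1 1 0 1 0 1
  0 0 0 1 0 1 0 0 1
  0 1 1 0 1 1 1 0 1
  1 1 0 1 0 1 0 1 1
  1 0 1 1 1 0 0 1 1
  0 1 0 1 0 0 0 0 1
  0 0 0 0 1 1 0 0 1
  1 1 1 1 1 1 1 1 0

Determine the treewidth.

A width-3 tree decomposition is:
Bags: B1 = {4, 5, 6, 9}  B2 = {1, 5, 6, 9}  B3 = {2, 4, 5, 9}  B4 = {5, 6, 8, 9}  B5 = {2, 4, 7, 9}  B6 = {3, 4, 6, 9}
Tree: B1–B2, B1–B3, B2–B4, B3–B5, B1–B6
The largest bag has 4 vertices, giving width 3; this decomposition certifies tw(G) ≤ 3. Conversely, {5, 6, 8, 9} is a clique of size 4, and the vertices of any clique must share a bag in every tree decomposition; so some bag has ≥ 4 vertices and tw(G) ≥ 3. Combining the bounds, tw(G) = 3.

3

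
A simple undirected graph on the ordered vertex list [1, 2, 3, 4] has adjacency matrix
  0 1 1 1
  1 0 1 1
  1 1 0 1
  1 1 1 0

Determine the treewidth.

3

A width-3 tree decomposition is:
Bags: B1 = {1, 2, 3, 4}
Tree: (single bag)
With just one bag of size 4, the width is 4 − 1 = 3, so tw(G) ≤ 3. For the lower bound, the 4 vertices {1, 2, 3, 4} are pairwise adjacent, and any tree decomposition puts a clique entirely inside one bag — forcing width ≥ 3. Hence tw(G) = 3 exactly.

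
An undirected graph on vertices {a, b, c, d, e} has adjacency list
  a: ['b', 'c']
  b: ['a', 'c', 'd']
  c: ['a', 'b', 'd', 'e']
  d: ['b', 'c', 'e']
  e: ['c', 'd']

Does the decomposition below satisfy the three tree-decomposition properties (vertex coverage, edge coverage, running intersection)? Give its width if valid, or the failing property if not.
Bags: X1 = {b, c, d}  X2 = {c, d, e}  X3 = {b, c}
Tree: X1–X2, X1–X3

No — vertex a appears in no bag.

A tree decomposition must satisfy three properties: every vertex lies in some bag; for every edge, both endpoints lie together in some bag; and for every vertex, the bags containing it form a connected subtree. Here vertex a appears in no bag, so the decomposition is invalid.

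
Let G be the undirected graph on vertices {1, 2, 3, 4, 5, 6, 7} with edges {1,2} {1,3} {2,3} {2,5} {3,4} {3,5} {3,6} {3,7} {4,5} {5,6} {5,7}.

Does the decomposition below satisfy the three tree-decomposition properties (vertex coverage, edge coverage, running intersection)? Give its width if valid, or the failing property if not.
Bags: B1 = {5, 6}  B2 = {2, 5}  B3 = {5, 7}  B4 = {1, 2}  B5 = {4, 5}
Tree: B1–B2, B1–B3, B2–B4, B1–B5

No — vertex 3 appears in no bag.

A tree decomposition must satisfy three properties: every vertex lies in some bag; for every edge, both endpoints lie together in some bag; and for every vertex, the bags containing it form a connected subtree. Here vertex 3 appears in no bag, so the decomposition is invalid.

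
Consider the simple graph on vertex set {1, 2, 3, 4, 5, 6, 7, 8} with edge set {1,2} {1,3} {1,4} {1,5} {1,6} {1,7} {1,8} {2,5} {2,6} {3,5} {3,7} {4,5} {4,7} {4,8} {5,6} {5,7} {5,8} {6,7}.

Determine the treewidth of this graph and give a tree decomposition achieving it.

Each bag holds 4 vertices, so the decomposition has width 3, which upper-bounds the treewidth. Conversely, {1, 4, 5, 8} is a clique of size 4, and the vertices of any clique must share a bag in every tree decomposition; so some bag has ≥ 4 vertices and tw(G) ≥ 3. Combining the bounds, tw(G) = 3.

Treewidth 3.
One optimal decomposition is:
Bags: B1 = {1, 5, 6, 7}  B2 = {1, 3, 5, 7}  B3 = {1, 2, 5, 6}  B4 = {1, 4, 5, 7}  B5 = {1, 4, 5, 8}
Tree: B1–B2, B1–B3, B1–B4, B4–B5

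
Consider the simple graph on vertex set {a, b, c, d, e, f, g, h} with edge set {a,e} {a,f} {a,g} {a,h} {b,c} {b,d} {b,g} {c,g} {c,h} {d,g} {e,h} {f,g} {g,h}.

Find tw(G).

A width-2 tree decomposition is:
Bags: B1 = {c, g, h}  B2 = {a, g, h}  B3 = {b, c, g}  B4 = {b, d, g}  B5 = {a, e, h}  B6 = {a, f, g}
Tree: B1–B2, B1–B3, B3–B4, B2–B5, B2–B6
The largest bag has 3 vertices, giving width 2; this decomposition certifies tw(G) ≤ 2. Conversely, {b, d, g} is a clique of size 3, and the vertices of any clique must share a bag in every tree decomposition; so some bag has ≥ 3 vertices and tw(G) ≥ 2. Therefore the treewidth is 2.

2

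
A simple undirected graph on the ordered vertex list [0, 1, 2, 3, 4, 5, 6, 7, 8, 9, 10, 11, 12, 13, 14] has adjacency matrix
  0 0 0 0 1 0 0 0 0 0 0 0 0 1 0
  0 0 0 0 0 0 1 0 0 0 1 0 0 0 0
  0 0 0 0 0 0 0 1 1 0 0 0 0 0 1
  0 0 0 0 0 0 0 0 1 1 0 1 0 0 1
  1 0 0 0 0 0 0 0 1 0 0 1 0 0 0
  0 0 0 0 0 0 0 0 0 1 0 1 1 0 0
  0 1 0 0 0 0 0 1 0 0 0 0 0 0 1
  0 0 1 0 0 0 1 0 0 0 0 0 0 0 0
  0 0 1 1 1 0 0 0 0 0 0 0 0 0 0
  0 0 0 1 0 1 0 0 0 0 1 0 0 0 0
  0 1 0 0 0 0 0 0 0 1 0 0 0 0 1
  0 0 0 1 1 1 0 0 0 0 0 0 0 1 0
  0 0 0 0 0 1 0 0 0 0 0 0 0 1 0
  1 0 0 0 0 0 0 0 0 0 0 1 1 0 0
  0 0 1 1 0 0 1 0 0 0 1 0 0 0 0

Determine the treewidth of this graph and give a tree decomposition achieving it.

Treewidth 3.
Bags: B1 = {0, 4, 12, 13}  B2 = {4, 11, 12, 13}  B3 = {4, 5, 11, 12}  B4 = {4, 5, 8, 11}  B5 = {3, 5, 8, 11}  B6 = {3, 5, 8, 9}  B7 = {2, 3, 8, 9}  B8 = {2, 3, 9, 14}  B9 = {2, 9, 10, 14}  B10 = {2, 7, 10, 14}  B11 = {6, 7, 10, 14}  B12 = {1, 6, 7, 10}
Tree: B1–B2, B2–B3, B3–B4, B4–B5, B5–B6, B6–B7, B7–B8, B8–B9, B9–B10, B10–B11, B11–B12

Each bag holds 4 vertices, so the decomposition has width 3, which upper-bounds the treewidth. For the lower bound: the 4 vertex sets {0,12,13}, {4}, {11}, {3,5,8,9} are disjoint, each induces a connected subgraph, and every pair is joined by at least one edge of G. Contracting each set to a single vertex therefore yields K_{4} as a minor, and since treewidth is minor-monotone, tw(G) ≥ tw(K_{4}) = 3. Hence tw(G) = 3 exactly.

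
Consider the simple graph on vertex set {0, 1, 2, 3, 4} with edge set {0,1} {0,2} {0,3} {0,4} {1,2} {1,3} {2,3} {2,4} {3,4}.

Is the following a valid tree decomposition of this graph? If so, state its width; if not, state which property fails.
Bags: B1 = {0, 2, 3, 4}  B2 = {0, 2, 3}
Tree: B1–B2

A tree decomposition must satisfy three properties: every vertex lies in some bag; for every edge, both endpoints lie together in some bag; and for every vertex, the bags containing it form a connected subtree. Here vertex 1 appears in no bag, so the decomposition is invalid.

No — vertex 1 appears in no bag.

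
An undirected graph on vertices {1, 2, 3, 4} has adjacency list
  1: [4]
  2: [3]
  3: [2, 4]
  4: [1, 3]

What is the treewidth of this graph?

1

A width-1 tree decomposition is:
Bags: B1 = {2, 3}  B2 = {3, 4}  B3 = {1, 4}
Tree: B1–B2, B2–B3
Each bag holds 2 vertices, so the decomposition has width 1, which upper-bounds the treewidth. G has an edge, so its treewidth is at least 1. Combining the bounds, tw(G) = 1.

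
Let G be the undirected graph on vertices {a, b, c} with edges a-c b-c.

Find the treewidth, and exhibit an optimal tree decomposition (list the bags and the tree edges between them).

Treewidth 1.
Bags: B1 = {a, c}  B2 = {b, c}
Tree: B1–B2

The largest bag has 2 vertices, giving width 1; this decomposition certifies tw(G) ≤ 1. Since G has at least one edge (e.g. a–c), it is not an edgeless graph, so tw(G) ≥ 1. Combining the bounds, tw(G) = 1.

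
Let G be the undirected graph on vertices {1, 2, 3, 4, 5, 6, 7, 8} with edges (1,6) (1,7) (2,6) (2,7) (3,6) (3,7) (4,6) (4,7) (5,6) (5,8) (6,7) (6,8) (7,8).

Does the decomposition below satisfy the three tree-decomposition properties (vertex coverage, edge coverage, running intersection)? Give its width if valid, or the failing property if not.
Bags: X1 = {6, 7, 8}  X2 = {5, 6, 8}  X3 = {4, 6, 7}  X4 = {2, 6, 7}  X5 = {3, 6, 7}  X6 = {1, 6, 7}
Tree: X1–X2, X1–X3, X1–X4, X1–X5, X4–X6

Yes; width 2.

Checking the three conditions: (i) the bags cover all of {1, 2, 3, 4, 5, 6, 7, 8}; (ii) for each edge, some bag contains both endpoints; (iii) the bags containing any fixed vertex form a subtree. All hold, so the decomposition is valid with width 3 − 1 = 2.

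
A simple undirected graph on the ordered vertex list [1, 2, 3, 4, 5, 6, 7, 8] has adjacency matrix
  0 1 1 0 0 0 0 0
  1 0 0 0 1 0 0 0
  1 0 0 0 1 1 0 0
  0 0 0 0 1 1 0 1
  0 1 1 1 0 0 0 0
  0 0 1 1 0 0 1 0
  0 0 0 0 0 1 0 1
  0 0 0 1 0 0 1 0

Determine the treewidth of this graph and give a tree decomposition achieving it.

The largest bag has 3 vertices, giving width 2; this decomposition certifies tw(G) ≤ 2. The edges 1–2–5–3–1 form a cycle, so G is not a tree and its treewidth is at least 2. The upper and lower bounds meet at 2, so that is the treewidth.

Treewidth 2.
One optimal decomposition is:
Bags: B1 = {1, 2, 3}  B2 = {2, 3, 5}  B3 = {3, 5, 6}  B4 = {4, 5, 6}  B5 = {4, 6, 7}  B6 = {4, 7, 8}
Tree: B1–B2, B2–B3, B3–B4, B4–B5, B5–B6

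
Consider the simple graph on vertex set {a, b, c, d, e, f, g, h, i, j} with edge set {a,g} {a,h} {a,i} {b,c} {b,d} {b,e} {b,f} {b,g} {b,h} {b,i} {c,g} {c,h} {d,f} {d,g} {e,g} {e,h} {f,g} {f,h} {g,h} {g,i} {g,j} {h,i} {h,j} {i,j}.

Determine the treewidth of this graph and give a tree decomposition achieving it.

Treewidth 3.
One such decomposition:
Bags: B1 = {a, g, h, i}  B2 = {b, g, h, i}  B3 = {b, e, g, h}  B4 = {g, h, i, j}  B5 = {b, c, g, h}  B6 = {b, f, g, h}  B7 = {b, d, f, g}
Tree: B1–B2, B2–B3, B2–B4, B3–B5, B5–B6, B6–B7

Each bag holds 4 vertices, so the decomposition has width 3, which upper-bounds the treewidth. For the lower bound, the 4 vertices {b, d, f, g} are pairwise adjacent, and any tree decomposition puts a clique entirely inside one bag — forcing width ≥ 3. Combining the bounds, tw(G) = 3.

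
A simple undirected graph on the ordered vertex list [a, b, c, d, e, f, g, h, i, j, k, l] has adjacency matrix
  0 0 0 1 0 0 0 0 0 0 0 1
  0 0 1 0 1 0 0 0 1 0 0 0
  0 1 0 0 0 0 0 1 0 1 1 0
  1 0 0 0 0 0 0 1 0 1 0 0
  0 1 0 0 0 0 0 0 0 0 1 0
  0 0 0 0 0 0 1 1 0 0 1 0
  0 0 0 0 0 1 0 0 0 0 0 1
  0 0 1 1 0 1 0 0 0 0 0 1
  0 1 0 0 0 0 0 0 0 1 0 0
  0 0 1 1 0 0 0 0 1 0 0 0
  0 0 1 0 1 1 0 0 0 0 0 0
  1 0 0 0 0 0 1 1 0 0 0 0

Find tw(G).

3

A width-3 tree decomposition is:
Bags: B1 = {a, f, g, l}  B2 = {a, f, h, l}  B3 = {a, d, f, h}  B4 = {d, f, h, k}  B5 = {c, d, h, k}  B6 = {c, d, j, k}  B7 = {c, e, j, k}  B8 = {b, c, e, j}  B9 = {b, e, i, j}
Tree: B1–B2, B2–B3, B3–B4, B4–B5, B5–B6, B6–B7, B7–B8, B8–B9
Every bag has size at most 4, so the width is 4 − 1 = 3 and tw(G) ≤ 3. For the lower bound: the 4 vertex sets {a,g,l}, {f}, {h}, {c,d,j,k} are disjoint, each induces a connected subgraph, and every pair is joined by at least one edge of G. Contracting each set to a single vertex therefore yields K_{4} as a minor, and since treewidth is minor-monotone, tw(G) ≥ tw(K_{4}) = 3. Therefore the treewidth is 3.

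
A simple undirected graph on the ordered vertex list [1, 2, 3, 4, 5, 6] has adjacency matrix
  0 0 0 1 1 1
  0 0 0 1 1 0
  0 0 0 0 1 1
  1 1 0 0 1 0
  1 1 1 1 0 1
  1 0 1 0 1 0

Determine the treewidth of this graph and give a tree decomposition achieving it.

Each bag holds 3 vertices, so the decomposition has width 2, which upper-bounds the treewidth. Conversely, {1, 4, 5} is a clique of size 3, and the vertices of any clique must share a bag in every tree decomposition; so some bag has ≥ 3 vertices and tw(G) ≥ 2. The upper and lower bounds meet at 2, so that is the treewidth.

Treewidth 2.
One such decomposition:
Bags: B1 = {3, 5, 6}  B2 = {1, 5, 6}  B3 = {1, 4, 5}  B4 = {2, 4, 5}
Tree: B1–B2, B2–B3, B3–B4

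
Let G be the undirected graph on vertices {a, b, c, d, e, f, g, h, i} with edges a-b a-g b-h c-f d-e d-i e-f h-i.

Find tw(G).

1

A width-1 tree decomposition is:
Bags: B1 = {a, g}  B2 = {a, b}  B3 = {b, h}  B4 = {h, i}  B5 = {d, i}  B6 = {d, e}  B7 = {e, f}  B8 = {c, f}
Tree: B1–B2, B2–B3, B3–B4, B4–B5, B5–B6, B6–B7, B7–B8
The largest bag has 2 vertices, giving width 1; this decomposition certifies tw(G) ≤ 1. Since G has at least one edge (e.g. g–a), it is not an edgeless graph, so tw(G) ≥ 1. The upper and lower bounds meet at 1, so that is the treewidth.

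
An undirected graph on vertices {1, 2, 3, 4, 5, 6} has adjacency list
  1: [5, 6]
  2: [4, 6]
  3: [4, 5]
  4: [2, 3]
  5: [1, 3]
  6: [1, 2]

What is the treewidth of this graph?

A width-2 tree decomposition is:
Bags: B1 = {1, 2, 6}  B2 = {1, 2, 5}  B3 = {2, 3, 5}  B4 = {2, 3, 4}
Tree: B1–B2, B2–B3, B3–B4
The largest bag has 3 vertices, giving width 2; this decomposition certifies tw(G) ≤ 2. The edges 2–6–1–5–3–4–2 form a cycle, so G is not a tree and its treewidth is at least 2. The upper and lower bounds meet at 2, so that is the treewidth.

2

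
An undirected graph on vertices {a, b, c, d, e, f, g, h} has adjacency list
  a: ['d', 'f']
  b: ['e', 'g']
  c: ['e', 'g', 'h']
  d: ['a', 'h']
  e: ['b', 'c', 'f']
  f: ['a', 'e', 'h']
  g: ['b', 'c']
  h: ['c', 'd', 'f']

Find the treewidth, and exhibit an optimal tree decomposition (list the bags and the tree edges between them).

Treewidth 2.
Bags: B1 = {a, d, h}  B2 = {a, f, h}  B3 = {c, f, h}  B4 = {c, e, f}  B5 = {c, e, g}  B6 = {b, e, g}
Tree: B1–B2, B2–B3, B3–B4, B4–B5, B5–B6

Every bag has size at most 3, so the width is 3 − 1 = 2 and tw(G) ≤ 2. The edges d–a–f–h–d form a cycle, so G is not a tree and its treewidth is at least 2. Combining the bounds, tw(G) = 2.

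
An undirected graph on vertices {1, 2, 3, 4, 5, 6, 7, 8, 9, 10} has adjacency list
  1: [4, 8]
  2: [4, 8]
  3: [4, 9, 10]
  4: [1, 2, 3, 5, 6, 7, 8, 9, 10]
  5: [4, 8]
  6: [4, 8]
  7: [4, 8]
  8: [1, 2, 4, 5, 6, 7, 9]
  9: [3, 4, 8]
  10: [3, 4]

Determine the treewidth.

A width-2 tree decomposition is:
Bags: B1 = {4, 6, 8}  B2 = {4, 8, 9}  B3 = {1, 4, 8}  B4 = {4, 7, 8}  B5 = {4, 5, 8}  B6 = {3, 4, 9}  B7 = {3, 4, 10}  B8 = {2, 4, 8}
Tree: B1–B2, B2–B3, B3–B4, B4–B5, B2–B6, B6–B7, B5–B8
Each bag holds 3 vertices, so the decomposition has width 2, which upper-bounds the treewidth. Conversely, {1, 4, 8} is a clique of size 3, and the vertices of any clique must share a bag in every tree decomposition; so some bag has ≥ 3 vertices and tw(G) ≥ 2. Combining the bounds, tw(G) = 2.

2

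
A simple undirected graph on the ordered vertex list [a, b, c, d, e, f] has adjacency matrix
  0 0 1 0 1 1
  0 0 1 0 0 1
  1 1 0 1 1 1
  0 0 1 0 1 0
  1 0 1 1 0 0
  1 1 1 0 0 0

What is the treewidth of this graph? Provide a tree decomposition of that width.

Treewidth 2.
One optimal decomposition is:
Bags: B1 = {a, c, f}  B2 = {b, c, f}  B3 = {a, c, e}  B4 = {c, d, e}
Tree: B1–B2, B1–B3, B3–B4

Each bag holds 3 vertices, so the decomposition has width 2, which upper-bounds the treewidth. For the lower bound, the 3 vertices {c, d, e} are pairwise adjacent, and any tree decomposition puts a clique entirely inside one bag — forcing width ≥ 2. The upper and lower bounds meet at 2, so that is the treewidth.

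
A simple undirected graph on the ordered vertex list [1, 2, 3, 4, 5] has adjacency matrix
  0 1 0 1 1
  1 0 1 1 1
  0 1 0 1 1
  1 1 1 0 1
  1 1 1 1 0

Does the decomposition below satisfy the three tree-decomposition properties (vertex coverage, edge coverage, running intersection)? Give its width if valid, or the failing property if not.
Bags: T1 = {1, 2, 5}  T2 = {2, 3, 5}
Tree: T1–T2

A tree decomposition must satisfy three properties: every vertex lies in some bag; for every edge, both endpoints lie together in some bag; and for every vertex, the bags containing it form a connected subtree. Here vertex 4 appears in no bag, so the decomposition is invalid.

No — vertex 4 appears in no bag.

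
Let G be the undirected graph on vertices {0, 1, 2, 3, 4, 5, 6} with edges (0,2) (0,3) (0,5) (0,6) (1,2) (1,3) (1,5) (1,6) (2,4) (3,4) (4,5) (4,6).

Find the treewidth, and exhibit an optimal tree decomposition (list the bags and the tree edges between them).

Treewidth 3.
Bags: B1 = {0, 1, 2, 4}  B2 = {0, 1, 4, 5}  B3 = {0, 1, 3, 4}  B4 = {0, 1, 4, 6}
Tree: B1–B2, B2–B3, B3–B4

Every bag has size at most 4, so the width is 4 − 1 = 3 and tw(G) ≤ 3. For the lower bound: the 4 vertex sets {0,2}, {4,5}, {1}, {3} are disjoint, each induces a connected subgraph, and every pair is joined by at least one edge of G. Contracting each set to a single vertex therefore yields K_{4} as a minor, and since treewidth is minor-monotone, tw(G) ≥ tw(K_{4}) = 3. Hence tw(G) = 3 exactly.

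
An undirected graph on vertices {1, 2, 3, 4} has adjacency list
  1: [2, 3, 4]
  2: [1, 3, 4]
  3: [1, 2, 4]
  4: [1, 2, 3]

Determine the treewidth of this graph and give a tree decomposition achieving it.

A single bag containing all 4 vertices is trivially a valid decomposition of width 3. Conversely, {1, 2, 3, 4} is a clique of size 4, and the vertices of any clique must share a bag in every tree decomposition; so some bag has ≥ 4 vertices and tw(G) ≥ 3. The upper and lower bounds meet at 3, so that is the treewidth.

Treewidth 3.
One such decomposition:
Bags: B1 = {1, 2, 3, 4}
Tree: (single bag)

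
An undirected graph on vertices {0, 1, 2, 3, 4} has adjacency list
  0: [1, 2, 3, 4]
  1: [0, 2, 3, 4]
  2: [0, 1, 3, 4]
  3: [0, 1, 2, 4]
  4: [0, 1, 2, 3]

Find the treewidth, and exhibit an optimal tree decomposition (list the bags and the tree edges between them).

Treewidth 4.
One such decomposition:
Bags: B1 = {0, 1, 2, 3, 4}
Tree: (single bag)

A single bag containing all 5 vertices is trivially a valid decomposition of width 4. Conversely, {0, 1, 2, 3, 4} is a clique of size 5, and the vertices of any clique must share a bag in every tree decomposition; so some bag has ≥ 5 vertices and tw(G) ≥ 4. Combining the bounds, tw(G) = 4.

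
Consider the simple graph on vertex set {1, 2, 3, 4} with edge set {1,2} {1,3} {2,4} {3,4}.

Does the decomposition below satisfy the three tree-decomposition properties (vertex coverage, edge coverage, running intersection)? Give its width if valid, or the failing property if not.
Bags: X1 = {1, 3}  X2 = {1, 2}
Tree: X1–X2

No — vertex 4 appears in no bag.

A tree decomposition must satisfy three properties: every vertex lies in some bag; for every edge, both endpoints lie together in some bag; and for every vertex, the bags containing it form a connected subtree. Here vertex 4 appears in no bag, so the decomposition is invalid.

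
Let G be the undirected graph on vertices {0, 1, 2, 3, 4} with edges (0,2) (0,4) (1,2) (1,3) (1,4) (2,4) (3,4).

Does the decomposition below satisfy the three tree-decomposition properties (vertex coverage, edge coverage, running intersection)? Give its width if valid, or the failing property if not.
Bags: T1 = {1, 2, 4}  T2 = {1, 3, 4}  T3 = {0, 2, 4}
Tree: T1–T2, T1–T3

Yes; width 2.

Every vertex of G appears in some bag (union = {0, 1, 2, 3, 4}); every edge is covered by a bag; and for each vertex v the set of bags containing v is connected in the bag tree. The decomposition is therefore valid. The largest bag has 3 vertices, so the width is 2.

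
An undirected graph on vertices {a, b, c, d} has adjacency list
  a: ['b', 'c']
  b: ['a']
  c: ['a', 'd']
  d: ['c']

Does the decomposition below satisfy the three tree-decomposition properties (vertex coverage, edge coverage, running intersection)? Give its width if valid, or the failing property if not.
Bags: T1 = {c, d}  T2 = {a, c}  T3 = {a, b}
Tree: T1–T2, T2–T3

Yes; width 1.

Checking the three conditions: (i) the bags cover all of {a, b, c, d}; (ii) for each edge, some bag contains both endpoints; (iii) the bags containing any fixed vertex form a subtree. All hold, so the decomposition is valid with width 2 − 1 = 1.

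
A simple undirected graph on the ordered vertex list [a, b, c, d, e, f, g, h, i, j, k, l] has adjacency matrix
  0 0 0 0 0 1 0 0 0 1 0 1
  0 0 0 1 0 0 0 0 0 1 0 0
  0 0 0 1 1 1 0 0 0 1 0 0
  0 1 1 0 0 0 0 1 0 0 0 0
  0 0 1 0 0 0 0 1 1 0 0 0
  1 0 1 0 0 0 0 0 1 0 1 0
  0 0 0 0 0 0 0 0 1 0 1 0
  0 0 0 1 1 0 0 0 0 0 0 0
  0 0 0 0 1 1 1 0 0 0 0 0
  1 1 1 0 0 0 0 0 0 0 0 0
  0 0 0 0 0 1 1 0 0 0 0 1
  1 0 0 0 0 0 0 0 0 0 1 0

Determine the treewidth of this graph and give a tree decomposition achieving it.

Treewidth 3.
Bags: B1 = {b, d, h, j}  B2 = {c, d, h, j}  B3 = {c, e, h, j}  B4 = {a, c, e, j}  B5 = {a, c, e, f}  B6 = {a, e, f, i}  B7 = {a, f, i, l}  B8 = {f, i, k, l}  B9 = {g, i, k, l}
Tree: B1–B2, B2–B3, B3–B4, B4–B5, B5–B6, B6–B7, B7–B8, B8–B9

Every bag has size at most 4, so the width is 4 − 1 = 3 and tw(G) ≤ 3. For the lower bound: the 4 vertex sets {b,d,h}, {j}, {c}, {a,e,f,i} are disjoint, each induces a connected subgraph, and every pair is joined by at least one edge of G. Contracting each set to a single vertex therefore yields K_{4} as a minor, and since treewidth is minor-monotone, tw(G) ≥ tw(K_{4}) = 3. Therefore the treewidth is 3.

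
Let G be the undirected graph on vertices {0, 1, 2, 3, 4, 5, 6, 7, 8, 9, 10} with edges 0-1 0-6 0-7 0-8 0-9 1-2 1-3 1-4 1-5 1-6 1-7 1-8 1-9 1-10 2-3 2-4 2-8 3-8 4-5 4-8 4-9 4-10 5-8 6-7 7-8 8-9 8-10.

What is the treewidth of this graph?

3

A width-3 tree decomposition is:
Bags: B1 = {1, 4, 8, 10}  B2 = {1, 4, 8, 9}  B3 = {1, 2, 4, 8}  B4 = {0, 1, 8, 9}  B5 = {1, 4, 5, 8}  B6 = {1, 2, 3, 8}  B7 = {0, 1, 7, 8}  B8 = {0, 1, 6, 7}
Tree: B1–B2, B1–B3, B2–B4, B1–B5, B3–B6, B4–B7, B7–B8
Every bag has size at most 4, so the width is 4 − 1 = 3 and tw(G) ≤ 3. Conversely, {0, 1, 8, 9} is a clique of size 4, and the vertices of any clique must share a bag in every tree decomposition; so some bag has ≥ 4 vertices and tw(G) ≥ 3. Hence tw(G) = 3 exactly.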